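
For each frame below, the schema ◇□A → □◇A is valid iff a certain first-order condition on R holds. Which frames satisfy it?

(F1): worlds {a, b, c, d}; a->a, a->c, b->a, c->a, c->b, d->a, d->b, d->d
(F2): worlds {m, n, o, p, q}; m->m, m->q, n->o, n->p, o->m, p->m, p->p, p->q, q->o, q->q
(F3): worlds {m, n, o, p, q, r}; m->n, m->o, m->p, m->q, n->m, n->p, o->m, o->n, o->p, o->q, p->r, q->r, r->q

(F1)

The schema corresponds to convergence: ∀x ∀y ∀z (Rxy ∧ Rxz → ∃w (Ryw ∧ Rzw)).
(F1): ✓.
(F2): fails — Rqq and Rqo but q and o have no common successor.
(F3): fails — Rmo and Rmq but o and q have no common successor.
Valid on: (F1).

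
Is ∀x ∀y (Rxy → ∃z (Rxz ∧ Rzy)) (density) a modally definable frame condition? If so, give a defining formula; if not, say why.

The condition is density. A defining modal formula is □□p → □p.
Suppose □□p→□p is valid. Take Rxy and set V(p)={w : xR²w}. Then □□p at x, so □p at x, so p at y, i.e. ∃z(Rxz∧Rzy).

Yes, by □□p → □p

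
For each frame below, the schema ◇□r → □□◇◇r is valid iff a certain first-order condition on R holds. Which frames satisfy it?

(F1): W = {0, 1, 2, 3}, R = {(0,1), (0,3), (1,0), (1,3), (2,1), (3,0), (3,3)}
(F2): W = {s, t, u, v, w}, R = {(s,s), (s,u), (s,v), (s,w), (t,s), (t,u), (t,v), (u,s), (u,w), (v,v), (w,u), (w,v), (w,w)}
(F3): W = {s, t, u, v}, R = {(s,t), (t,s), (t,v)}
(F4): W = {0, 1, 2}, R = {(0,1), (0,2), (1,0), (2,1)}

Frame correspondent (Sahlqvist): ∀x ∀y ∀z ((xRy ∧ xR²z) → ∃w (yRw ∧ zR²w)) — i.e. a generalized confluence (Geach) condition.
(F1): condition met.
(F2): fails — sRu, sR²v but no w* with uRw* and vR²w*.
(F3): fails — sRt, sR²v but no w with tRw and vR²w.
(F4): fails — 0R1, 0R²1 but no w with 1Rw and 1R²w.

(F1)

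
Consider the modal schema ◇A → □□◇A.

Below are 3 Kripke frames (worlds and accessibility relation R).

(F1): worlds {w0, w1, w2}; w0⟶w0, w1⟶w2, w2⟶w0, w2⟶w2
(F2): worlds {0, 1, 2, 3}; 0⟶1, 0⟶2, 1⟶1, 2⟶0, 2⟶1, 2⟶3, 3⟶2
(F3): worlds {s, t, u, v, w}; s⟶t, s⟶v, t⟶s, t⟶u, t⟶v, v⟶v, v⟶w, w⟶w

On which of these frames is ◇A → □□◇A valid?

Frame correspondent (Sahlqvist): ∀x ∀y ∀z ((xRy ∧ xR²z) → ∃w (y = w ∧ zRw)) — i.e. a generalized confluence (Geach) condition.
(F1): fails — w1Rw2, w1R²w0 but no w with w2=w and w0Rw.
(F2): fails — 0R1, 0R²3 but no w with 1=w and 3Rw.
(F3): fails — sRt, sR²u but no w* with t=w* and uRw*.

none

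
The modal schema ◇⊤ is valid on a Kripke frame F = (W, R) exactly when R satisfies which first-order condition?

Seriality

◇⊤ holds at w iff w has a successor, so frame-validity of ◇⊤ is exactly seriality. Equivalently via □φ → ◇φ:
Suppose □φ→◇φ is valid. At any x set V(φ)=W. Then □φ at x, so ◇φ at x, so x has a successor.
Conversely, any frame satisfying ∀x ∃y Rxy validates the schema.
So the correspondent is seriality.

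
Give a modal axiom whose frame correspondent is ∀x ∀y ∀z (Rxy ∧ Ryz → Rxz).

This is transitivity; the standard corresponding axiom is 4: □s → □□s.
Suppose □s→□□s is valid. Take Rxy, Ryz and set V(s)={w : Rxw}. Then □s at x, so □□s at x, so □s at y, so s at z, i.e. Rxz.

□s → □□s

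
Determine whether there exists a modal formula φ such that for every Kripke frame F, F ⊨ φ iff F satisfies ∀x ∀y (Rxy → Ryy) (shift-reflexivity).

The condition is shift-reflexivity. A defining modal formula is □(□r → r).
Suppose □(□r→r) is valid. Take Rxy and set V(r)={w : Ryw}. Then at y, □r holds; since □(□r→r) at x, □r→r at y, so r at y, i.e. Ryy.

Yes, by □(□r → r)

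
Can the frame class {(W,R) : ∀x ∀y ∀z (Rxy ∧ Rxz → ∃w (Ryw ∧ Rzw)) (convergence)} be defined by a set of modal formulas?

Yes: it is convergence, defined by the .2 schema ◇□q → □◇q.
Suppose ◇□q→□◇q is valid. Take Rxy, Rxz and set V(q)={w : Ryw}. Then □q at y so ◇□q at x, so □◇q at x, so ◇q at z, giving w with Rzw and Ryw.

Definable; ◇□q → □◇q defines it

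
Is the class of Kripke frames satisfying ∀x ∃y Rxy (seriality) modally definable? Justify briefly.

The condition is seriality. A defining modal formula is □q → ◇q.
Suppose □q→◇q is valid. At any x set V(q)=W. Then □q at x, so ◇q at x, so x has a successor.

Yes — defined by □q → ◇q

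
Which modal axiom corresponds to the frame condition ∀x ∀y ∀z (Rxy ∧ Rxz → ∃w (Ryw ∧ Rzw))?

◇□q → □◇q

A defining formula is ◇□q → □◇q (the .2 axiom).
Suppose ◇□q→□◇q is valid. Take Rxy, Rxz and set V(q)={w : Ryw}. Then □q at y so ◇□q at x, so □◇q at x, so ◇q at z, giving w with Rzw and Ryw.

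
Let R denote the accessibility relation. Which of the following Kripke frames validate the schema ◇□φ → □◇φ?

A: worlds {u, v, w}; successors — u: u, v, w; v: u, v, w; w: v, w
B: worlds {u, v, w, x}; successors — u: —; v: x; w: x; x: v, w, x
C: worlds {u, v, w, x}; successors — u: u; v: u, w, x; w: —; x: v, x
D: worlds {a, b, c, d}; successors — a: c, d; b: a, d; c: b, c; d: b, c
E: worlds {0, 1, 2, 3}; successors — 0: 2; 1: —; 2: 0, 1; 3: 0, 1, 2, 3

A, B

This is the axiom for convergence; its first-order frame correspondent is ∀x ∀y ∀z (Rxy ∧ Rxz → ∃w (Ryw ∧ Rzw)).
A: satisfies the condition.
B: satisfies the condition.
C: fails — Rvw and Rvw but w and w have no common successor.
D: fails — Rcc and Rcb but c and b have no common successor.
E: fails — R20 and R21 but 0 and 1 have no common successor.
Valid on: A, B.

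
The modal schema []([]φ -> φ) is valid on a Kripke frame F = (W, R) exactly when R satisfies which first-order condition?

This is the T□ axiom.
It corresponds to shift-reflexivity: forall x forall y (Rxy -> Ryy).

shift-reflexivity: forall x forall y (Rxy -> Ryy)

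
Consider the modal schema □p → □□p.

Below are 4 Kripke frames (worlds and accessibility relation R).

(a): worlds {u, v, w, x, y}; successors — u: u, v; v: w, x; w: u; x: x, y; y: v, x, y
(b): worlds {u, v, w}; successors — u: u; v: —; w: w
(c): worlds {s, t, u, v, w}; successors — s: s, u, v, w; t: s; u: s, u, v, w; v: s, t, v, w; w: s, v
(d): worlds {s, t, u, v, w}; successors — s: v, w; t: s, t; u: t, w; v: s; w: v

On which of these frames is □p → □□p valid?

(b)

Frame correspondent (Sahlqvist): ∀x ∀y ∀z (Rxy ∧ Ryz → Rxz) — i.e. transitivity.
(a): fails — Ruv and Rvw but not Ruw.
(b): ✓.
(c): fails — Ruv and Rvt but not Rut.
(d): fails — Ruw and Rwv but not Ruv.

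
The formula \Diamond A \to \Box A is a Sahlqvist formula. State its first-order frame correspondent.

Suppose ◇A→□A is valid. Take Rxy, Rxz and set V(A)={y}. Then ◇A at x, so □A at x, so A at z, i.e. z=y.
The converse is a direct semantic check.
Frame condition: \forall x \forall y \forall z (Rxy \wedge Rxz \to y = z).

partial functionality: \forall x \forall y \forall z (Rxy \wedge Rxz \to y = z)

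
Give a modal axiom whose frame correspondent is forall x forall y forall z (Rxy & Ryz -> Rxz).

A defining formula is □r → □□r (the 4 axiom).
Suppose □r→□□r is valid. Take Rxy, Ryz and set V(r)={w : Rxw}. Then □r at x, so □□r at x, so □r at y, so r at z, i.e. Rxz.

□r → □□r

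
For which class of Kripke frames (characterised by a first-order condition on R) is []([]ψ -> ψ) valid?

shift-reflexivity

Suppose □(□ψ→ψ) is valid. Take Rxy and set V(ψ)={w : Ryw}. Then at y, □ψ holds; since □(□ψ→ψ) at x, □ψ→ψ at y, so ψ at y, i.e. Ryy.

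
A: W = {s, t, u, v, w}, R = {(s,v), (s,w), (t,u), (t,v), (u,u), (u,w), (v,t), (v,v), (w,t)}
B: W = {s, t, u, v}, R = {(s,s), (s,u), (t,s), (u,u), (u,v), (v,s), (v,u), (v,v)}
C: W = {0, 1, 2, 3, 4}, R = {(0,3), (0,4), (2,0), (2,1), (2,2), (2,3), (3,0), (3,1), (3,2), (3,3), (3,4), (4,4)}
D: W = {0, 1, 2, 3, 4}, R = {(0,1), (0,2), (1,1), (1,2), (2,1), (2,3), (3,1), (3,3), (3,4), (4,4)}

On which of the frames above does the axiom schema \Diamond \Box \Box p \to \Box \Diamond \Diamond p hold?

A, B

The schema corresponds to a generalized confluence (Geach) condition: \forall x \forall y \forall z ((xRy \wedge xRz) \to \exists w (y R^2 w \wedge z R^2 w)).
A: ✓.
B: ✓.
C: fails — 2R0, 2R1 but no w with 0R²w and 1R²w.
D: fails — 3R1, 3R4 but no w with 1R²w and 4R²w.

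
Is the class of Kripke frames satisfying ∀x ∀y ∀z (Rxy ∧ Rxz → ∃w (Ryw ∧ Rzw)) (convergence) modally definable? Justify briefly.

Definable; ◇□p → □◇p defines it

This is a Sahlqvist condition; the .2 axiom ◇□p → □◇p defines it.
Suppose ◇□p→□◇p is valid. Take Rxy, Rxz and set V(p)={w : Ryw}. Then □p at y so ◇□p at x, so □◇p at x, so ◇p at z, giving w with Rzw and Ryw.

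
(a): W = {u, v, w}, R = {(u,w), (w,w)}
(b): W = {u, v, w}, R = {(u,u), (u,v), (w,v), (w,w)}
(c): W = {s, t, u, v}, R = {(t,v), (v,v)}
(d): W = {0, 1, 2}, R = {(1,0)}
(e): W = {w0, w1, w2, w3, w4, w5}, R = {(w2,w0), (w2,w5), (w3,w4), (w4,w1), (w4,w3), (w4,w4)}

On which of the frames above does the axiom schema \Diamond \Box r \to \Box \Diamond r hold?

(a), (c)

The schema corresponds to convergence: \forall x \forall y \forall z (Rxy \wedge Rxz \to \exists w (Ryw \wedge Rzw)).
(a): satisfies the condition.
(b): fails — Ruv and Ruv but v and v have no common successor.
(c): satisfies the condition.
(d): fails — R10 and R10 but 0 and 0 have no common successor.
(e): fails — Rw2w5 and Rw2w5 but w5 and w5 have no common successor.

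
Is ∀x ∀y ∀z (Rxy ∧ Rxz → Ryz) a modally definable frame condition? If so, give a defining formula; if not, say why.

This is a Sahlqvist condition; the 5 axiom ◇r → □◇r defines it.
Suppose ◇r→□◇r is valid. Take Rxy, Rxz and set V(r)={y}. Then ◇r at x, so □◇r at x, so ◇r at z, so some w with Rzw has r; w=y, i.e. Rzy. By symmetry of the argument, Ryz.

Yes — defined by ◇r → □◇r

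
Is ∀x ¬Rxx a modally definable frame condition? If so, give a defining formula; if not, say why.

No — not modally definable

If a class were modally definable it would be closed under surjective bounded morphisms (Goldblatt–Thomason).
The 5-cycle (worlds 0,1,2,3,4 with 0→1→2→3→4→0) is irreflexive, and the map sending every world to a single reflexive point • is a surjective bounded morphism (forth: every edge maps to (•,•); back: every world has a successor). So any modal formula valid on the 5-cycle is also valid on the reflexive point, which is not irreflexive.
So the class is not modally definable.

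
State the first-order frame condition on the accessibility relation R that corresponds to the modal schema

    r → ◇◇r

∀x ∃w (x = w ∧ xR²w)

This is a Sahlqvist (Geach-type) schema ◇^0□^0r → □^0◇^2r.
Minimal-valuation argument: fix x; take any y with xR^0y and any z with xR^0z. Set V(r) to the set of worlds R-reachable from y in exactly 0 steps. Then □^0r holds at y, so the antecedent holds at x; validity forces ◇^2r at z, giving a w with zR^2w and yR^0w.
First-order correspondent: ∀x ∃w (x = w ∧ xR²w).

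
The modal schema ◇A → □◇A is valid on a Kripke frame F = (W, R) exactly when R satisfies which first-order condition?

the Euclidean property: ∀x ∀y ∀z (Rxy ∧ Rxz → Ryz)

Suppose ◇A→□◇A is valid. Take Rxy, Rxz and set V(A)={y}. Then ◇A at x, so □◇A at x, so ◇A at z, so some w with Rzw has A; w=y, i.e. Rzy. By symmetry of the argument, Ryz.
Conversely, any frame satisfying ∀x ∀y ∀z (Rxy ∧ Rxz → Ryz) validates the schema.
Frame condition: ∀x ∀y ∀z (Rxy ∧ Rxz → Ryz).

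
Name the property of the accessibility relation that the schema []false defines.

This schema is the Ver axiom.
It corresponds to emptiness of R: forall x forall y ~Rxy.

emptiness of R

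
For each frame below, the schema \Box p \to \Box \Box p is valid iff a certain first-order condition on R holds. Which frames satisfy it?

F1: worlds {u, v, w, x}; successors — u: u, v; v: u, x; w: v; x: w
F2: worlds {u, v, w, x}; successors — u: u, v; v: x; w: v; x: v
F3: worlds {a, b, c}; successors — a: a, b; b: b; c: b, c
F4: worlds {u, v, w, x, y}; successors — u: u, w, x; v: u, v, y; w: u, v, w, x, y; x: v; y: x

This is the axiom for transitivity; its first-order frame correspondent is \forall x \forall y \forall z (Rxy \wedge Ryz \to Rxz).
F1: fails — Ruv and Rvx but not Rux.
F2: fails — Ruv and Rvx but not Rux.
F3: satisfies the condition.
F4: fails — Ryx and Rxv but not Ryv.
Valid on: F3.

F3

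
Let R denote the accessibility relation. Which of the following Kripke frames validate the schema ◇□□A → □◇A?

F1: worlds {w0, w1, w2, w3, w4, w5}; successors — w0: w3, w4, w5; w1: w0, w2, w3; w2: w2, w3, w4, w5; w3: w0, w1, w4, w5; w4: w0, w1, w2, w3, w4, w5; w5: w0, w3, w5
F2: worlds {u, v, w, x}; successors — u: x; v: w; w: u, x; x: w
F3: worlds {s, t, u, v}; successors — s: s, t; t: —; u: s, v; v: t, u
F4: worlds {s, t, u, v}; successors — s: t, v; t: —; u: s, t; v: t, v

F1

Frame correspondent (Sahlqvist): ∀x ∀y ∀z ((xRy ∧ xRz) → ∃w (yR²w ∧ zRw)) — i.e. a generalized confluence (Geach) condition.
F1: ✓.
F2: fails — uRx, uRx but no t with xR²t and xRt.
F3: fails — sRs, sRt but no w with sR²w and tRw.
F4: fails — sRt, sRt but no w with tR²w and tRw.
Valid on: F1.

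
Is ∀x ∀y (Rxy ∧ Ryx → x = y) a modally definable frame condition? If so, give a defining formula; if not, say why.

Modal frame validity is preserved under surjective bounded morphisms.
The 6-cycle (worlds 0,1,2,3,4,5 with 0→1→2→3→4→5→0) is antisymmetric. Sending even-indexed worlds to s and odd-indexed worlds to t is a surjective bounded morphism onto the two-world frame with s↔t, which is not antisymmetric.
So no modal formula (or set of formulas) defines exactly the antisymmetric frames.

No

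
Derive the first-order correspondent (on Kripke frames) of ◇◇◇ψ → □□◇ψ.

This is a Sahlqvist (Geach-type) schema ◇^3□^0ψ → □^2◇^1ψ.
First-order correspondent: ∀x ∀y ∀z ((xR³y ∧ xR²z) → ∃w (y = w ∧ zRw)).

∀x ∀y ∀z ((xR³y ∧ xR²z) → ∃w (y = w ∧ zRw))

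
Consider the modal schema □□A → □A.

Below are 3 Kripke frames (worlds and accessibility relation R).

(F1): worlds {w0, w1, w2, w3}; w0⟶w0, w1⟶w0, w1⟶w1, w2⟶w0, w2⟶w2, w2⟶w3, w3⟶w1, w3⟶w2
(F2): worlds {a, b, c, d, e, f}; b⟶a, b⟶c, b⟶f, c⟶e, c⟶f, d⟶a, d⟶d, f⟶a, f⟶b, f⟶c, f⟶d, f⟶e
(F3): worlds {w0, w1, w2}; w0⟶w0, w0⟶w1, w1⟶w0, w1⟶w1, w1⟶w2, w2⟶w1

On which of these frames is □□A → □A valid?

(F1), (F3)

Frame correspondent (Sahlqvist): ∀x ∀y (Rxy → ∃z (Rxz ∧ Rzy)) — i.e. density.
(F1): ✓.
(F2): fails — Rcf but no z with Rcz and Rzf.
(F3): ✓.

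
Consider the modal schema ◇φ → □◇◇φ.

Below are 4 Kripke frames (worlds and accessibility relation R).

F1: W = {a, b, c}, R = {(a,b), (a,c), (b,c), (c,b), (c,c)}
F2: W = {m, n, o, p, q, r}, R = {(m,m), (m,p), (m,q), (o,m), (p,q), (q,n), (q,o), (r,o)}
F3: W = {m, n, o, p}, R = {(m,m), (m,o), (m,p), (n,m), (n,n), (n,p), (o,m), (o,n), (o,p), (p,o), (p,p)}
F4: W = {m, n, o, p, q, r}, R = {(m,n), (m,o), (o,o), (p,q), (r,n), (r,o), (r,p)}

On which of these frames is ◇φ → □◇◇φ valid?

F1, F3

This is the axiom for a generalized confluence (Geach) condition; its first-order frame correspondent is ∀x ∀y ∀z ((xRy ∧ xRz) → ∃w (y = w ∧ zR²w)).
F1: holds.
F2: fails — mRm, mRp but no w with m=w and pR²w.
F3: holds.
F4: fails — mRn, mRn but no w with n=w and nR²w.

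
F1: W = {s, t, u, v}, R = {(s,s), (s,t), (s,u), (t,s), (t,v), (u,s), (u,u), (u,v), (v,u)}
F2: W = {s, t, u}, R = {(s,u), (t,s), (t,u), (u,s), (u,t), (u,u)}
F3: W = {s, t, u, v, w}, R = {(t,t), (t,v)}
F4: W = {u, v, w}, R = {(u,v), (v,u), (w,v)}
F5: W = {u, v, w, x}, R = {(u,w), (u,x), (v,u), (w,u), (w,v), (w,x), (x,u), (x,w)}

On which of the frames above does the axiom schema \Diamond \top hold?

Frame correspondent (Sahlqvist): \forall x \exists y Rxy — i.e. seriality.
F1: condition met.
F2: condition met.
F3: fails — world s has no successor.
F4: condition met.
F5: condition met.
Valid on: F1, F2, F4, F5.

F1, F2, F4, F5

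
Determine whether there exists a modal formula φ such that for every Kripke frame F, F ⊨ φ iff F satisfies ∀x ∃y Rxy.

The condition is seriality. A defining modal formula is □q → ◇q.
Suppose □q→◇q is valid. At any x set V(q)=W. Then □q at x, so ◇q at x, so x has a successor.

Yes — defined by □q → ◇q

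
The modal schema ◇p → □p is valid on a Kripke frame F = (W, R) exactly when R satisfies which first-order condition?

Partial functionality

Suppose ◇p→□p is valid. Take Rxy, Rxz and set V(p)={y}. Then ◇p at x, so □p at x, so p at z, i.e. z=y.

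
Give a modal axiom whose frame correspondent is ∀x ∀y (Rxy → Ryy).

This is shift-reflexivity; the standard corresponding axiom is T□: □(□r → r).
Suppose □(□r→r) is valid. Take Rxy and set V(r)={w : Ryw}. Then at y, □r holds; since □(□r→r) at x, □r→r at y, so r at y, i.e. Ryy.

□(□r → r)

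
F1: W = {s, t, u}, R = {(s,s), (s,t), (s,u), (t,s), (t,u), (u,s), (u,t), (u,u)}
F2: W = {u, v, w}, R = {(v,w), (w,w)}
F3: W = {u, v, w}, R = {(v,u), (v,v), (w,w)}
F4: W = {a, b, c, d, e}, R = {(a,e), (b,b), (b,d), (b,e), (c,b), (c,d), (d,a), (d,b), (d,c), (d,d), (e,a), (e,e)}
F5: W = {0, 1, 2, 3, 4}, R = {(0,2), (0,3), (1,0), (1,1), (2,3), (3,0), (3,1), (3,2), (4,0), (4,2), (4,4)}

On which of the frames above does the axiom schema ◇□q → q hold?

This is the axiom for symmetry; its first-order frame correspondent is ∀x ∀y (Rxy → Ryx).
F1: satisfies the condition.
F2: fails — Rvw but not Rwv.
F3: fails — Rvu but not Ruv.
F4: fails — Rcb but not Rbc.
F5: fails — R10 but not R01.
Valid on: F1.

F1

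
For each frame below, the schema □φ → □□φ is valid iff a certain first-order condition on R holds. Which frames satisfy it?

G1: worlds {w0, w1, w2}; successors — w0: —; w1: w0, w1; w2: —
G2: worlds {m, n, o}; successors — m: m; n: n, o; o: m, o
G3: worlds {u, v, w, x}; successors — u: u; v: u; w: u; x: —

G1, G3

This is the axiom for transitivity; its first-order frame correspondent is ∀x ∀y ∀z (Rxy ∧ Ryz → Rxz).
G1: ✓.
G2: fails — Rno and Rom but not Rnm.
G3: ✓.
Valid on: G1, G3.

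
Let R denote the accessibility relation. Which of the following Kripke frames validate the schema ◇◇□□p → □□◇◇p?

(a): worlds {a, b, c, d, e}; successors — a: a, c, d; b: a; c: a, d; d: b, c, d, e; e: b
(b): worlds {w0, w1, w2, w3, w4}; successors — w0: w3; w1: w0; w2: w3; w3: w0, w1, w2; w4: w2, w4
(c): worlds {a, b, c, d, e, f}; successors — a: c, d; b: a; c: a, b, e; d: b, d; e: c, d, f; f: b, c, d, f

(a), (c)

This is the axiom for a generalized confluence (Geach) condition; its first-order frame correspondent is ∀x ∀y ∀z ((xR²y ∧ xR²z) → ∃w (yR²w ∧ zR²w)).
(a): ✓.
(b): fails — w0R²w0, w0R²w1 but no w with w0R²w and w1R²w.
(c): ✓.
Valid on: (a), (c).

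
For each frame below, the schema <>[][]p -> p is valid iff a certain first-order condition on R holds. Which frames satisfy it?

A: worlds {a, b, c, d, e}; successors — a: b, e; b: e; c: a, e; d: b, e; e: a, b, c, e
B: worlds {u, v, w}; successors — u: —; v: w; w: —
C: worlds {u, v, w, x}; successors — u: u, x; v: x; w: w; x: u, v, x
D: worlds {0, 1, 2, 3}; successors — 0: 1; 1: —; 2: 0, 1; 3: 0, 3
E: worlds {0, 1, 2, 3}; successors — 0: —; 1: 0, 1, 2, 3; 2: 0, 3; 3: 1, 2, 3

C

Frame correspondent (Sahlqvist): forall x forall y (xRy -> exists w (y R^2 w & x = w)) — i.e. a generalized confluence (Geach) condition.
A: fails — dRb but no w with bR²w and d=w.
B: fails — vRw but no t with wR²t and v=t.
C: holds.
D: fails — 0R1 but no w with 1R²w and 0=w.
E: fails — 1R0 but no w with 0R²w and 1=w.
Valid on: C.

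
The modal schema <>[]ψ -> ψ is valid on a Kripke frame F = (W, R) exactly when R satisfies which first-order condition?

This is frame-equivalent to ψ → □◇ψ (substitute ¬ψ for ψ and contrapose).
Suppose ψ→□◇ψ is valid. Take Rxy and set V(ψ)={x}. Then ψ at x, so □◇ψ at x, so ◇ψ at y, so some z with Ryz has ψ; z=x, i.e. Ryx.
Conversely, on a frame with symmetry the schema holds at every world under every valuation.
Frame condition: forall x forall y (Rxy -> Ryx).

Symmetry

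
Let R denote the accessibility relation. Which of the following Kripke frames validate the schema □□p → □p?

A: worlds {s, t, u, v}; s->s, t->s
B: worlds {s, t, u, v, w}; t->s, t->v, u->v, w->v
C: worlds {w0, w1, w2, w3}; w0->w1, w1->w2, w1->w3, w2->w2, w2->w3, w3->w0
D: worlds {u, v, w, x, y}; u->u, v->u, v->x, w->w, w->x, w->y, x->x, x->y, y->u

The schema corresponds to density: ∀x ∀y (Rxy → ∃z (Rxz ∧ Rzy)).
A: satisfies the condition.
B: fails — Ruv but no z with Ruz and Rzv.
C: fails — Rw3w0 but no z with Rw3z and Rzw0.
D: satisfies the condition.

A, D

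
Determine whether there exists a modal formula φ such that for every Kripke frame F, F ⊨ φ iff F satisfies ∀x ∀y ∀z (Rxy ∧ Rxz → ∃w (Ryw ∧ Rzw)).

This is a Sahlqvist condition; the .2 axiom ◇□q → □◇q defines it.
Suppose ◇□q→□◇q is valid. Take Rxy, Rxz and set V(q)={w : Ryw}. Then □q at y so ◇□q at x, so □◇q at x, so ◇q at z, giving w with Rzw and Ryw.

Yes, by ◇□q → □◇q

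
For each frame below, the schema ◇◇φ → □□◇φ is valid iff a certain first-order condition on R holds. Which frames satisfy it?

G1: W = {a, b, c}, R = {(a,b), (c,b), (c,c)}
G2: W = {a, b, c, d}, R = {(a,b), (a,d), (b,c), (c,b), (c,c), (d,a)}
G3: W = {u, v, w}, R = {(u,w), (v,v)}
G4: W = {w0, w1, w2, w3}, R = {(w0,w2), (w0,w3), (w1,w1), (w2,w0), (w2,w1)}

G3

The schema corresponds to a generalized confluence (Geach) condition: ∀x ∀y ∀z ((xR²y ∧ xR²z) → ∃w (y = w ∧ zRw)).
G1: fails — cR²b, cR²b but no w with b=w and bRw.
G2: fails — aR²a, aR²a but no w with a=w and aRw.
G3: condition met.
G4: fails — w0R²w0, w0R²w0 but no w with w0=w and w0Rw.
Valid on: G3.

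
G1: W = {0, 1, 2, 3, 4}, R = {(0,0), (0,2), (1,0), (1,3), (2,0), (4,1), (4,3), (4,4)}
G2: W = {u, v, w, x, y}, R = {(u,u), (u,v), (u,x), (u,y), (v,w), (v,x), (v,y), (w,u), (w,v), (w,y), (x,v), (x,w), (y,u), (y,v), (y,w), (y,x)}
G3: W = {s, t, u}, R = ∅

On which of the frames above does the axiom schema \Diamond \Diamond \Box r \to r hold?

Frame correspondent (Sahlqvist): \forall x \forall y (x R^2 y \to \exists w (yRw \wedge x = w)) — i.e. a generalized confluence (Geach) condition.
G1: fails — 1R²0 but no w with 0Rw and 1=w.
G2: fails — uR²v but no t with vRt and u=t.
G3: satisfies the condition.
Valid on: G3.

G3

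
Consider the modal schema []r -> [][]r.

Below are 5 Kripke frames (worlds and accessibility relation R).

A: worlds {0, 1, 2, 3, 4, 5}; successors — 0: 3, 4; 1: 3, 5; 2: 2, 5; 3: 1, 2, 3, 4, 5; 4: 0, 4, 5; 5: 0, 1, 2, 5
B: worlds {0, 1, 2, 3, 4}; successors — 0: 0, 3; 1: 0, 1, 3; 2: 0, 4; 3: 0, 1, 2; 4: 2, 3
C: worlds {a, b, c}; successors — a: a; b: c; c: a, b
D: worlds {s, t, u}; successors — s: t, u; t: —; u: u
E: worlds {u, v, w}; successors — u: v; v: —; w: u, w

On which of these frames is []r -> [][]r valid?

D

Frame correspondent (Sahlqvist): forall x forall y forall z (Rxy & Ryz -> Rxz) — i.e. transitivity.
A: fails — R34 and R40 but not R30.
B: fails — R32 and R24 but not R34.
C: fails — Rbc and Rca but not Rba.
D: holds.
E: fails — Rwu and Ruv but not Rwv.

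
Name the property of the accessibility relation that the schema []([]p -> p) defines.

Shift-reflexivity

This is the T□ axiom.
Its frame correspondent is shift-reflexivity — forall x forall y (Rxy -> Ryy).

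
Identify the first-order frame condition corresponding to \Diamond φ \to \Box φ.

Partial functionality

Suppose ◇φ→□φ is valid. Take Rxy, Rxz and set V(φ)={y}. Then ◇φ at x, so □φ at x, so φ at z, i.e. z=y.
Conversely, any frame satisfying \forall x \forall y \forall z (Rxy \wedge Rxz \to y = z) validates the schema.
Frame condition: \forall x \forall y \forall z (Rxy \wedge Rxz \to y = z).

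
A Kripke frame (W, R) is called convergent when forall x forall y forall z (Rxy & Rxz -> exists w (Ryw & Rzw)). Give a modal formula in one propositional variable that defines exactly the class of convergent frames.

The condition is convergence. The .2 schema ◇□p → □◇p defines it.
Suppose ◇□p→□◇p is valid. Take Rxy, Rxz and set V(p)={w : Ryw}. Then □p at y so ◇□p at x, so □◇p at x, so ◇p at z, giving w with Rzw and Ryw.

◇□p → □◇p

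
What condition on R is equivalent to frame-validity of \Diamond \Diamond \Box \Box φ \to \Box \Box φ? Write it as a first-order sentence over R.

This is a Sahlqvist (Geach-type) schema ◇^2□^2φ → □^2◇^0φ.
Minimal-valuation argument: fix x; take any y with xR^2y and any z with xR^2z. Set V(φ) to the set of worlds R-reachable from y in exactly 2 steps. Then □^2φ holds at y, so the antecedent holds at x; validity forces ◇^0φ at z, giving a w with zR^0w and yR^2w.
First-order correspondent: \forall x \forall y \forall z ((x R^2 y \wedge x R^2 z) \to \exists w (y R^2 w \wedge z = w)).

\forall x \forall y \forall z ((x R^2 y \wedge x R^2 z) \to \exists w (y R^2 w \wedge z = w))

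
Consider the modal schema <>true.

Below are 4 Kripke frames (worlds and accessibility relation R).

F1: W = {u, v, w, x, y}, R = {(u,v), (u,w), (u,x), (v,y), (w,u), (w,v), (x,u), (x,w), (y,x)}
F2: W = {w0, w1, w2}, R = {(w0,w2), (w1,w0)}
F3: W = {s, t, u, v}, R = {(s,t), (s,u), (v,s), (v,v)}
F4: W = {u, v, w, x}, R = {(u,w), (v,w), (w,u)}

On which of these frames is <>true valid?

F1

The schema corresponds to seriality: forall x exists y Rxy.
F1: ✓.
F2: fails — world w2 has no successor.
F3: fails — world t has no successor.
F4: fails — world x has no successor.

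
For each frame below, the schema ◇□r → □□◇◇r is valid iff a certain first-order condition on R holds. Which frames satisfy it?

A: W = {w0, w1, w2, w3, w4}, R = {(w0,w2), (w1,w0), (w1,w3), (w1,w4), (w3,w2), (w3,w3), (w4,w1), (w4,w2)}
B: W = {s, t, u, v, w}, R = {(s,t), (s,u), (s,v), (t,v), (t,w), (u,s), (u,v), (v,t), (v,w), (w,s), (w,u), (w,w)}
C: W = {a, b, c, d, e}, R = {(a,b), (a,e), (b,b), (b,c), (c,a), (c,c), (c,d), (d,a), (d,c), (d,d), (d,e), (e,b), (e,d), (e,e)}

The schema corresponds to a generalized confluence (Geach) condition: ∀x ∀y ∀z ((xRy ∧ xR²z) → ∃w (yRw ∧ zR²w)).
A: fails — w1Rw0, w1R²w2 but no w with w0Rw and w2R²w.
B: condition met.
C: condition met.
Valid on: B, C.

B, C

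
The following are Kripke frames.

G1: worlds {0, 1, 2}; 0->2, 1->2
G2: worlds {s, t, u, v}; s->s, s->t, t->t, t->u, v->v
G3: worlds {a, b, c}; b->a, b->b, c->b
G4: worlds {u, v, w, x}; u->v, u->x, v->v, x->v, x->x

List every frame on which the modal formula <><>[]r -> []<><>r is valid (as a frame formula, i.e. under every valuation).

G1, G4

This is the axiom for a generalized confluence (Geach) condition; its first-order frame correspondent is forall x forall y forall z ((x R^2 y & xRz) -> exists w (yRw & z R^2 w)).
G1: satisfies the condition.
G2: fails — sR²u, sRs but no w with uRw and sR²w.
G3: fails — bR²a, bRa but no w with aRw and aR²w.
G4: satisfies the condition.
Valid on: G1, G4.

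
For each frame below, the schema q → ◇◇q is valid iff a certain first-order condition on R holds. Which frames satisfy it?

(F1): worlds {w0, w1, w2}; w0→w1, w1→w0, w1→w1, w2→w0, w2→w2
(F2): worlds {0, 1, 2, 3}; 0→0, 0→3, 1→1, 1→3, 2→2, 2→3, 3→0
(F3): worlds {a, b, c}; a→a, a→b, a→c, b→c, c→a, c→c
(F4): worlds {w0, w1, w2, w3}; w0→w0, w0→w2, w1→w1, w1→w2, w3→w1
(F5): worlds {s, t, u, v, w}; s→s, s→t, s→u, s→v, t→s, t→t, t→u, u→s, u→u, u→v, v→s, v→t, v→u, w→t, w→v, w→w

(F1), (F2), (F5)

Frame correspondent (Sahlqvist): ∀x ∃w (x = w ∧ xR²w) — i.e. a generalized confluence (Geach) condition.
(F1): satisfies the condition.
(F2): satisfies the condition.
(F3): fails — at b but no w with b=w and bR²w.
(F4): fails — at w2 but no w with w2=w and w2R²w.
(F5): satisfies the condition.
Valid on: (F1), (F2), (F5).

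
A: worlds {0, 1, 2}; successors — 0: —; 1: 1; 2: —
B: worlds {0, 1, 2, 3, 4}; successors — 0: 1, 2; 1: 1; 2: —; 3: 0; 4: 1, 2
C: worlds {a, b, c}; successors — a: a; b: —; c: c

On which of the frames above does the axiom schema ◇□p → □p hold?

This is the axiom for the Euclidean property; its first-order frame correspondent is ∀x ∀y ∀z (Rxy ∧ Rxz → Ryz).
A: ✓.
B: fails — R02 and R02 but not R22.
C: ✓.

A, C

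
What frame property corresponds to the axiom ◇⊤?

This schema is equivalent to the D axiom □q → ◇q.
Its frame correspondent is seriality — ∀x ∃y Rxy.

seriality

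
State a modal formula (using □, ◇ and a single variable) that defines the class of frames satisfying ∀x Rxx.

A defining formula is □q → q (the T axiom).
Suppose □q→q is valid. At any x set V(q)={w : Rxw}. Then □q holds at x, so q holds at x, i.e. Rxx.

□q → q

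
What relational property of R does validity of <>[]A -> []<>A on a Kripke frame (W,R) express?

convergence

Suppose ◇□A→□◇A is valid. Take Rxy, Rxz and set V(A)={w : Ryw}. Then □A at y so ◇□A at x, so □◇A at x, so ◇A at z, giving w with Rzw and Ryw.
Conversely, on a frame with convergence the schema holds at every world under every valuation.
So the correspondent is convergence.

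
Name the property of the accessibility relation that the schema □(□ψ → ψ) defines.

Shift-reflexivity

This schema is the T□ axiom.
It corresponds to shift-reflexivity: ∀x ∀y (Rxy → Ryy).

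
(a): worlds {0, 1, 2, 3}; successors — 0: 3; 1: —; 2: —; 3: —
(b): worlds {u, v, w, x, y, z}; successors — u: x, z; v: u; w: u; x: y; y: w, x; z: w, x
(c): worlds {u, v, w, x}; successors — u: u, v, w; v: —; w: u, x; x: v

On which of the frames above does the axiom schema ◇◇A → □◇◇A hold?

(a)

The schema corresponds to a generalized confluence (Geach) condition: ∀x ∀y ∀z ((xR²y ∧ xRz) → ∃w (y = w ∧ zR²w)).
(a): satisfies the condition.
(b): fails — uR²w, uRz but no t with w=t and zR²t.
(c): fails — uR²u, uRv but no t with u=t and vR²t.
Valid on: (a).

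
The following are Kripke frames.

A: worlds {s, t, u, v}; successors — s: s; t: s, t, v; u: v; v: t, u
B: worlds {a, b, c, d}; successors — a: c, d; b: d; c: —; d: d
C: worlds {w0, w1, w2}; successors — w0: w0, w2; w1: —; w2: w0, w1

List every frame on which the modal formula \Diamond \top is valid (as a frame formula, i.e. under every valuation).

A

This is the axiom for seriality; its first-order frame correspondent is \forall x \exists y Rxy.
A: holds.
B: fails — world c has no successor.
C: fails — world w1 has no successor.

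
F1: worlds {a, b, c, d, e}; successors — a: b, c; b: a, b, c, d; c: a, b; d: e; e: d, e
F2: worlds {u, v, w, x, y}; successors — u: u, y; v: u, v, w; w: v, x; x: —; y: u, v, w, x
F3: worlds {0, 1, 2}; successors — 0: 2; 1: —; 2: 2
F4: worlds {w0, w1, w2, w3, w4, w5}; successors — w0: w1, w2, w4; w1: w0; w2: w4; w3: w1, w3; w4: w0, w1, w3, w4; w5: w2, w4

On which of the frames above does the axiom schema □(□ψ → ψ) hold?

The schema corresponds to shift-reflexivity: ∀x ∀y (Rxy → Ryy).
F1: fails — Rbc but not Rcc.
F2: fails — Ryx but not Rxx.
F3: condition met.
F4: fails — Rw1w0 but not Rw0w0.

F3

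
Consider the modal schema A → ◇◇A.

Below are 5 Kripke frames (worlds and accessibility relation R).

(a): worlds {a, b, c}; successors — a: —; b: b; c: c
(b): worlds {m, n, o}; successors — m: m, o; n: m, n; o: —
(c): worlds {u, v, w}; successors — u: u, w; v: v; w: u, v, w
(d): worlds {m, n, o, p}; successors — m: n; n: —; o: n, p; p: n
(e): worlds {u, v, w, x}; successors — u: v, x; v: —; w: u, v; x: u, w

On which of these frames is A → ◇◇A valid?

(c)

The schema corresponds to a generalized confluence (Geach) condition: ∀x ∃w (x = w ∧ xR²w).
(a): fails — at a but no w with a=w and aR²w.
(b): fails — at o but no w with o=w and oR²w.
(c): condition met.
(d): fails — at m but no w with m=w and mR²w.
(e): fails — at v but no t with v=t and vR²t.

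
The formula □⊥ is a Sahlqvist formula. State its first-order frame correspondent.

Emptiness of R

□⊥ is valid iff no world has any successor (otherwise □⊥ fails at any world with one).
Conversely, any frame satisfying ∀x ∀y ¬Rxy validates the schema.
So the correspondent is emptiness of R.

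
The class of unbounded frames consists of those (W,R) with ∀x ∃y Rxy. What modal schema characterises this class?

□p → ◇p

A defining formula is □p → ◇p (the D axiom).
Suppose □p→◇p is valid. At any x set V(p)=W. Then □p at x, so ◇p at x, so x has a successor.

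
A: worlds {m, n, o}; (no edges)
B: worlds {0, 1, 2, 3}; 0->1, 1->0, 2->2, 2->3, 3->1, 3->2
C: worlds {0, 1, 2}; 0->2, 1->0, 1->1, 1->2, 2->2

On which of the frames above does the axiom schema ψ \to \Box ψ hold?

A

The schema corresponds to a generalized confluence (Geach) condition: \forall x \forall z (xRz \to \exists w (x = w \wedge z = w)).
A: satisfies the condition.
B: fails — 0R1 but 0 ≠ 1.
C: fails — 0R2 but 0 ≠ 2.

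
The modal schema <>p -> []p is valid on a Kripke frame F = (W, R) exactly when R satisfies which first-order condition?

partial functionality

Suppose ◇p→□p is valid. Take Rxy, Rxz and set V(p)={y}. Then ◇p at x, so □p at x, so p at z, i.e. z=y.
Conversely, on a frame with partial functionality the schema holds at every world under every valuation.
So the correspondent is partial functionality.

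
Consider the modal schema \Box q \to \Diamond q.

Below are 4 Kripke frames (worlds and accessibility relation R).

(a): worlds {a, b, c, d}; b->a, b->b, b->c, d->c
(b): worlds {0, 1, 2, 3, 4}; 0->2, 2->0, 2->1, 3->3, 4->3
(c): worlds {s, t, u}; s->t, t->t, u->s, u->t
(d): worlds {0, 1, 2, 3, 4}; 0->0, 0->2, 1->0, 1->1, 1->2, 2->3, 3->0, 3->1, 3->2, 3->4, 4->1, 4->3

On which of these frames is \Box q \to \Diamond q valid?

Frame correspondent (Sahlqvist): \forall x \exists y Rxy — i.e. seriality.
(a): fails — world a has no successor.
(b): fails — world 1 has no successor.
(c): satisfies the condition.
(d): satisfies the condition.

(c), (d)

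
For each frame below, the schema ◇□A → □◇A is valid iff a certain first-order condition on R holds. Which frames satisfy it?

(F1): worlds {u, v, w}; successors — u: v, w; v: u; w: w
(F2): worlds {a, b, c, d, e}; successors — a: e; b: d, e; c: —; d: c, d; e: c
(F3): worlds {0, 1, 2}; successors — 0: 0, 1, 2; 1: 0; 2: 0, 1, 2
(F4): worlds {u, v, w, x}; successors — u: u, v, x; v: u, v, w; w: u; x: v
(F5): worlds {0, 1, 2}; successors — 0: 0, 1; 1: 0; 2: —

(F3), (F4), (F5)

The schema corresponds to convergence: ∀x ∀y ∀z (Rxy ∧ Rxz → ∃w (Ryw ∧ Rzw)).
(F1): fails — Ruv and Ruw but v and w have no common successor.
(F2): fails — Rdc and Rdc but c and c have no common successor.
(F3): holds.
(F4): holds.
(F5): holds.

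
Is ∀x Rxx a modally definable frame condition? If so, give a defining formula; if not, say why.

Yes — defined by □r → r

Yes: it is reflexivity, defined by the T schema □r → r.
Suppose □r→r is valid. At any x set V(r)={w : Rxw}. Then □r holds at x, so r holds at x, i.e. Rxx.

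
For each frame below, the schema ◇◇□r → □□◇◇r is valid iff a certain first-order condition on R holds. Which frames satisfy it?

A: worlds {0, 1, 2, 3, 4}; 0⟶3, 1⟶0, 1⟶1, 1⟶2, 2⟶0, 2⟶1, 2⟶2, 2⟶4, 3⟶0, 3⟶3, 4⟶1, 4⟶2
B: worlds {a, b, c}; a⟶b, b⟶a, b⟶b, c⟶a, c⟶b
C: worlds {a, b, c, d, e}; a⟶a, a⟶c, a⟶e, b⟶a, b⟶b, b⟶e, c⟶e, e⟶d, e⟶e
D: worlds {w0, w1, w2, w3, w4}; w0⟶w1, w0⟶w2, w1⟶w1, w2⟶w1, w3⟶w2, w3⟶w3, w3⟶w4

Frame correspondent (Sahlqvist): ∀x ∀y ∀z ((xR²y ∧ xR²z) → ∃w (yRw ∧ zR²w)) — i.e. a generalized confluence (Geach) condition.
A: fails — 1R²0, 1R²4 but no w with 0Rw and 4R²w.
B: condition met.
C: fails — aR²a, aR²d but no w with aRw and dR²w.
D: fails — w3R²w1, w3R²w4 but no w with w1Rw and w4R²w.
Valid on: B.

B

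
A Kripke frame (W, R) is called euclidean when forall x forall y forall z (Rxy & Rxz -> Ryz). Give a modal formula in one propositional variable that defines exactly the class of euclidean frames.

A defining formula is ◇ψ → □◇ψ (the 5 axiom).
Suppose ◇ψ→□◇ψ is valid. Take Rxy, Rxz and set V(ψ)={y}. Then ◇ψ at x, so □◇ψ at x, so ◇ψ at z, so some w with Rzw has ψ; w=y, i.e. Rzy. By symmetry of the argument, Ryz.

◇ψ → □◇ψ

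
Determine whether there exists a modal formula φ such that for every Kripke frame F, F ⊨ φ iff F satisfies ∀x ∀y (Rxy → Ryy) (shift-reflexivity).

Definable; □(□r → r) defines it

The condition is shift-reflexivity. A defining modal formula is □(□r → r).
Suppose □(□r→r) is valid. Take Rxy and set V(r)={w : Ryw}. Then at y, □r holds; since □(□r→r) at x, □r→r at y, so r at y, i.e. Ryy.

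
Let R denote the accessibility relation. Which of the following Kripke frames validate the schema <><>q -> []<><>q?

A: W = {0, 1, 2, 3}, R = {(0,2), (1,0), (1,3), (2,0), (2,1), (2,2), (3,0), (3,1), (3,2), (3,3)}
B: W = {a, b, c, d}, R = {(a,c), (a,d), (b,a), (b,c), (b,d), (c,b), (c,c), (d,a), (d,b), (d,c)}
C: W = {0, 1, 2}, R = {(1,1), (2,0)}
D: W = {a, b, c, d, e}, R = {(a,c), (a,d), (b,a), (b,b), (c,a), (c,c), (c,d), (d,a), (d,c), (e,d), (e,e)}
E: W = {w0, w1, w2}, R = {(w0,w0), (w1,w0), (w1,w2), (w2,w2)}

C

The schema corresponds to a generalized confluence (Geach) condition: forall x forall y forall z ((x R^2 y & xRz) -> exists w (y = w & z R^2 w)).
A: fails — 1R²3, 1R0 but no w with 3=w and 0R²w.
B: fails — bR²d, bRa but no w with d=w and aR²w.
C: satisfies the condition.
D: fails — bR²b, bRa but no w with b=w and aR²w.
E: fails — w1R²w0, w1Rw2 but no w with w0=w and w2R²w.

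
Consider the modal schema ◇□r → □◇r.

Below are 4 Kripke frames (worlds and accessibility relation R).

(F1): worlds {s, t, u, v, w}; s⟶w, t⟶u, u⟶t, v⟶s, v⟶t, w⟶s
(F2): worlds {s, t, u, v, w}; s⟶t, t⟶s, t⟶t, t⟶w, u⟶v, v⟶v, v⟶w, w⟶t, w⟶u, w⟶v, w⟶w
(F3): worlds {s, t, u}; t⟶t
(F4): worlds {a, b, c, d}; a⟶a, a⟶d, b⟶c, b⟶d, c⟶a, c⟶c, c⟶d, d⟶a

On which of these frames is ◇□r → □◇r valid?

This is the axiom for convergence; its first-order frame correspondent is ∀x ∀y ∀z (Rxy ∧ Rxz → ∃w (Ryw ∧ Rzw)).
(F1): fails — Rvt and Rvs but t and s have no common successor.
(F2): fails — Rwt and Rwu but t and u have no common successor.
(F3): condition met.
(F4): condition met.

(F3), (F4)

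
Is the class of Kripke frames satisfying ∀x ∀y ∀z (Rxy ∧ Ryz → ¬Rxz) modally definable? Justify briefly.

If a class were modally definable it would be closed under surjective bounded morphisms (Goldblatt–Thomason).
The 7-cycle (worlds w0,w1,w2,w3,w4,w5,w6 with w0→w1→w2→w3→w4→w5→w6→w0) is intransitive. Mapping every world to a single reflexive point • is a surjective bounded morphism; the reflexive point is not intransitive (R••∧R•• but R••).
Hence intransitivity is not modally definable.

Not modally definable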